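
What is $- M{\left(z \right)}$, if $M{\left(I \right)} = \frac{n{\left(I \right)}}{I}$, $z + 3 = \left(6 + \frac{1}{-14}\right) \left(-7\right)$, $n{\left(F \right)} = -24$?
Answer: $- \frac{48}{89} \approx -0.53933$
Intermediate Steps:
$z = - \frac{89}{2}$ ($z = -3 + \left(6 + \frac{1}{-14}\right) \left(-7\right) = -3 + \left(6 - \frac{1}{14}\right) \left(-7\right) = -3 + \frac{83}{14} \left(-7\right) = -3 - \frac{83}{2} = - \frac{89}{2} \approx -44.5$)
$M{\left(I \right)} = - \frac{24}{I}$
$- M{\left(z \right)} = - \frac{-24}{- \frac{89}{2}} = - \frac{\left(-24\right) \left(-2\right)}{89} = \left(-1\right) \frac{48}{89} = - \frac{48}{89}$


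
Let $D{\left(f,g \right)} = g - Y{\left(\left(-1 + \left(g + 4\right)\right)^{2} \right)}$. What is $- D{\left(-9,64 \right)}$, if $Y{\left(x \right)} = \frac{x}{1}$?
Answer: $4425$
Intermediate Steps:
$Y{\left(x \right)} = x$ ($Y{\left(x \right)} = x 1 = x$)
$D{\left(f,g \right)} = g - \left(3 + g\right)^{2}$ ($D{\left(f,g \right)} = g - \left(-1 + \left(g + 4\right)\right)^{2} = g - \left(-1 + \left(4 + g\right)\right)^{2} = g - \left(3 + g\right)^{2}$)
$- D{\left(-9,64 \right)} = - (64 - \left(3 + 64\right)^{2}) = - (64 - 67^{2}) = - (64 - 4489) = \left(-1\right) \left(-4425\right) = 4425$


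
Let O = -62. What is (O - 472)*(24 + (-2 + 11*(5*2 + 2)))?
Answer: -82236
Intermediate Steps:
(O - 472)*(24 + (-2 + 11*(5*2 + 2))) = (-62 - 472)*(24 + (-2 + 11*(5*2 + 2))) = -534*(24 + (-2 + 11*(10 + 2))) = -534*(24 + (-2 + 11*12)) = -534*(24 + (-2 + 132)) = -534*(24 + 130) = -534*154 = -82236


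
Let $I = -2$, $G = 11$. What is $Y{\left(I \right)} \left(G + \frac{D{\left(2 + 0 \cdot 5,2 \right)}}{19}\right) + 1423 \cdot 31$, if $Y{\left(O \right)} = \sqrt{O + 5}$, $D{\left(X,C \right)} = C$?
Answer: $44113 + \frac{211 \sqrt{3}}{19} \approx 44132.0$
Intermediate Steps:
$Y{\left(O \right)} = \sqrt{5 + O}$
$Y{\left(I \right)} \left(G + \frac{D{\left(2 + 0 \cdot 5,2 \right)}}{19}\right) + 1423 \cdot 31 = \sqrt{5 - 2} \left(11 + \frac{2}{19}\right) + 1423 \cdot 31 = \sqrt{3} \left(11 + 2 \cdot \frac{1}{19}\right) + 44113 = \sqrt{3} \left(11 + \frac{2}{19}\right) + 44113 = \sqrt{3} \cdot \frac{211}{19} + 44113 = \frac{211 \sqrt{3}}{19} + 44113 = 44113 + \frac{211 \sqrt{3}}{19}$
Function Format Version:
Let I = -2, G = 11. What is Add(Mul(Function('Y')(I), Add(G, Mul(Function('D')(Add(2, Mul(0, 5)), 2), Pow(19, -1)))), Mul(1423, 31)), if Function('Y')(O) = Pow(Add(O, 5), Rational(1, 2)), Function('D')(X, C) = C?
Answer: Add(44113, Mul(Rational(211, 19), Pow(3, Rational(1, 2)))) ≈ 44132.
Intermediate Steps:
Function('Y')(O) = Pow(Add(5, O), Rational(1, 2))
Add(Mul(Function('Y')(I), Add(G, Mul(Function('D')(Add(2, Mul(0, 5)), 2), Pow(19, -1)))), Mul(1423, 31)) = Add(Mul(Pow(Add(5, -2), Rational(1, 2)), Add(11, Mul(2, Pow(19, -1)))), Mul(1423, 31)) = Add(Mul(Pow(3, Rational(1, 2)), Add(11, Mul(2, Rational(1, 19)))), 44113) = Add(Mul(Pow(3, Rational(1, 2)), Add(11, Rational(2, 19))), 44113) = Add(Mul(Pow(3, Rational(1, 2)), Rational(211, 19)), 44113) = Add(Mul(Rational(211, 19), Pow(3, Rational(1, 2))), 44113) = Add(44113, Mul(Rational(211, 19), Pow(3, Rational(1, 2))))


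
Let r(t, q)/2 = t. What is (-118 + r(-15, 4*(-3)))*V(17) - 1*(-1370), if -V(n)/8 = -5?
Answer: -4550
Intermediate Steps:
r(t, q) = 2*t
V(n) = 40 (V(n) = -8*(-5) = 40)
(-118 + r(-15, 4*(-3)))*V(17) - 1*(-1370) = (-118 + 2*(-15))*40 - 1*(-1370) = (-118 - 30)*40 + 1370 = -148*40 + 1370 = -5920 + 1370 = -4550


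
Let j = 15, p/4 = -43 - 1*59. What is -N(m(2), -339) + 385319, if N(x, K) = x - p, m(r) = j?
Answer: 384896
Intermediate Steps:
p = -408 (p = 4*(-43 - 1*59) = 4*(-43 - 59) = 4*(-102) = -408)
m(r) = 15
N(x, K) = 408 + x (N(x, K) = x - 1*(-408) = x + 408 = 408 + x)
-N(m(2), -339) + 385319 = -(408 + 15) + 385319 = -1*423 + 385319 = -423 + 385319 = 384896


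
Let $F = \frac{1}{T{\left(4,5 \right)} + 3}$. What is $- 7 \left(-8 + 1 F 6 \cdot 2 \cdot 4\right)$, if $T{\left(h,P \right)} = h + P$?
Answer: $28$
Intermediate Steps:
$T{\left(h,P \right)} = P + h$
$F = \frac{1}{12}$ ($F = \frac{1}{\left(5 + 4\right) + 3} = \frac{1}{9 + 3} = \frac{1}{12} \approx 0.083333$)
$- 7 \left(-8 + 1 F 6 \cdot 2 \cdot 4\right) = - 7 \left(-8 + 1 \cdot \frac{1}{12} \cdot 6 \cdot 2 \cdot 4\right) = - 7 \left(-8 + \frac{1}{12} \cdot 6 \cdot 2 \cdot 4\right) = - 7 \left(-8 + \frac{1}{2} \cdot 2 \cdot 4\right) = - 7 \left(-8 + 1 \cdot 4\right) = - 7 \left(-8 + 4\right) = \left(-7\right) \left(-4\right) = 28$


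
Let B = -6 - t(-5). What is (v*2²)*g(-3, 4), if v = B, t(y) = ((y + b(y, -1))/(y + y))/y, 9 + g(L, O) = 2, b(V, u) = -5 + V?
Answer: 798/5 ≈ 159.60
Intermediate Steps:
g(L, O) = -7 (g(L, O) = -9 + 2 = -7)
t(y) = (-5 + 2*y)/(2*y²) (t(y) = ((y + (-5 + y))/(y + y))/y = ((-5 + 2*y)/((2*y)))/y = ((-5 + 2*y)*(1/(2*y)))/y = ((-5 + 2*y)/(2*y))/y = (-5 + 2*y)/(2*y²))
B = -57/10 (B = -6 - (-5/2 - 5)/(-5)² = -6 - (-15)/(25*2) = -6 - 1*(-3/10) = -6 + 3/10 = -57/10 ≈ -5.7000)
v = -57/10 ≈ -5.7000
(v*2²)*g(-3, 4) = -57/10*2²*(-7) = -57/10*4*(-7) = -114/5*(-7) = 798/5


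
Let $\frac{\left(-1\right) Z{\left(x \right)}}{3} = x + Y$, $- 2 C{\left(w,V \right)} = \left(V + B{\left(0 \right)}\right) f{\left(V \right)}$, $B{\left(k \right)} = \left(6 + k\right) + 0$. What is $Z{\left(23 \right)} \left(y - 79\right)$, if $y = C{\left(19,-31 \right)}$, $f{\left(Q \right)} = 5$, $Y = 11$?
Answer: $1683$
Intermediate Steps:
$B{\left(k \right)} = 6 + k$
$C{\left(w,V \right)} = -15 - \frac{5 V}{2}$ ($C{\left(w,V \right)} = - \frac{\left(V + \left(6 + 0\right)\right) 5}{2} = - \frac{\left(V + 6\right) 5}{2} = - \frac{\left(6 + V\right) 5}{2} = - \frac{30 + 5 V}{2} = -15 - \frac{5 V}{2}$)
$Z{\left(x \right)} = -33 - 3 x$ ($Z{\left(x \right)} = - 3 \left(x + 11\right) = - 3 \left(11 + x\right) = -33 - 3 x$)
$y = \frac{125}{2}$ ($y = -15 - - \frac{155}{2} = -15 + \frac{155}{2} = \frac{125}{2} \approx 62.5$)
$Z{\left(23 \right)} \left(y - 79\right) = \left(-33 - 69\right) \left(\frac{125}{2} - 79\right) = \left(-33 - 69\right) \left(- \frac{33}{2}\right) = \left(-102\right) \left(- \frac{33}{2}\right) = 1683$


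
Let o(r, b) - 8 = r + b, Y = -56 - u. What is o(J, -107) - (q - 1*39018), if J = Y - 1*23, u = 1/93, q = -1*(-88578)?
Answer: -4625635/93 ≈ -49738.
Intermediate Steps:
q = 88578
u = 1/93 ≈ 0.010753
Y = -5209/93 (Y = -56 - 1*1/93 = -56 - 1/93 = -5209/93 ≈ -56.011)
J = -7348/93 (J = -5209/93 - 1*23 = -5209/93 - 23 = -7348/93 ≈ -79.011)
o(r, b) = 8 + b + r (o(r, b) = 8 + (r + b) = 8 + (b + r) = 8 + b + r)
o(J, -107) - (q - 1*39018) = (8 - 107 - 7348/93) - (88578 - 1*39018) = -16555/93 - (88578 - 39018) = -16555/93 - 1*49560 = -16555/93 - 49560 = -4625635/93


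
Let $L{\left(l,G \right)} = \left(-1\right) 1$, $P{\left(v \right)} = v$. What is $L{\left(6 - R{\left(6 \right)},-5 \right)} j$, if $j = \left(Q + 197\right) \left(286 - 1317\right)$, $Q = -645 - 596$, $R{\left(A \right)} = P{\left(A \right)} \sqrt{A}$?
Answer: $-1076364$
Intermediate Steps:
$R{\left(A \right)} = A^{\frac{3}{2}}$ ($R{\left(A \right)} = A \sqrt{A} = A^{\frac{3}{2}}$)
$Q = -1241$
$j = 1076364$ ($j = \left(-1241 + 197\right) \left(286 - 1317\right) = \left(-1044\right) \left(-1031\right) = 1076364$)
$L{\left(l,G \right)} = -1$
$L{\left(6 - R{\left(6 \right)},-5 \right)} j = \left(-1\right) 1076364 = -1076364$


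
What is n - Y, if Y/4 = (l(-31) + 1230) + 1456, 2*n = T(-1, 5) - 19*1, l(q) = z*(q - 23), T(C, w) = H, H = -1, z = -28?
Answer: -16802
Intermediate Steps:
T(C, w) = -1
l(q) = 644 - 28*q (l(q) = -28*(q - 23) = -28*(-23 + q) = 644 - 28*q)
n = -10 (n = (-1 - 19*1)/2 = (-1 - 19)/2 = (½)*(-20) = -10)
Y = 16792 (Y = 4*(((644 - 28*(-31)) + 1230) + 1456) = 4*(((644 + 868) + 1230) + 1456) = 4*((1512 + 1230) + 1456) = 4*(2742 + 1456) = 4*4198 = 16792)
n - Y = -10 - 1*16792 = -10 - 16792 = -16802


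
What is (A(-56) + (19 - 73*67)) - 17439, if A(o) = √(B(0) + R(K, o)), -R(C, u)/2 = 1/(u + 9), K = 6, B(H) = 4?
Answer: -22311 + √8930/47 ≈ -22309.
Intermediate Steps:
R(C, u) = -2/(9 + u) (R(C, u) = -2/(u + 9) = -2/(9 + u))
A(o) = √(4 - 2/(9 + o))
(A(-56) + (19 - 73*67)) - 17439 = (√(4 - 2/(9 - 56)) + (19 - 73*67)) - 17439 = (√(4 - 2/(-47)) + (19 - 4891)) - 17439 = (√(4 - 2*(-1/47)) - 4872) - 17439 = (√(4 + 2/47) - 4872) - 17439 = (√(190/47) - 4872) - 17439 = (√8930/47 - 4872) - 17439 = (-4872 + √8930/47) - 17439 = -22311 + √8930/47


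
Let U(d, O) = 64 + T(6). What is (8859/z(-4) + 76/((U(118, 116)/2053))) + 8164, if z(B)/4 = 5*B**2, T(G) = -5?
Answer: 204587961/18880 ≈ 10836.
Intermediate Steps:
z(B) = 20*B**2 (z(B) = 4*(5*B**2) = 20*B**2)
U(d, O) = 59 (U(d, O) = 64 - 5 = 59)
(8859/z(-4) + 76/((U(118, 116)/2053))) + 8164 = (8859/((20*(-4)**2)) + 76/((59/2053))) + 8164 = (8859/((20*16)) + 76/((59*(1/2053)))) + 8164 = (8859/320 + 76/(59/2053)) + 8164 = (8859*(1/320) + 76*(2053/59)) + 8164 = (8859/320 + 156028/59) + 8164 = 50451641/18880 + 8164 = 204587961/18880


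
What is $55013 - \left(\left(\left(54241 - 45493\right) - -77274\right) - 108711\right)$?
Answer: $77702$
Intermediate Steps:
$55013 - \left(\left(\left(54241 - 45493\right) - -77274\right) - 108711\right) = 55013 - \left(\left(8748 + 77274\right) - 108711\right) = 55013 - \left(86022 - 108711\right) = 55013 - -22689 = 55013 + 22689 = 77702$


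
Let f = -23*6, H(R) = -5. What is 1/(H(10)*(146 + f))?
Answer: -1/40 ≈ -0.025000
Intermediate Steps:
f = -138
1/(H(10)*(146 + f)) = 1/(-5*(146 - 138)) = 1/(-5*8) = 1/(-40) = -1/40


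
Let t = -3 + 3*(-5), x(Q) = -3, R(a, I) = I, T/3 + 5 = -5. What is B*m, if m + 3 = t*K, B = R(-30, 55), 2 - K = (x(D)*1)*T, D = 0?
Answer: 86955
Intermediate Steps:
T = -30 (T = -15 + 3*(-5) = -15 - 15 = -30)
t = -18 (t = -3 - 15 = -18)
K = -88 (K = 2 - (-3*1)*(-30) = 2 - (-3)*(-30) = 2 - 1*90 = 2 - 90 = -88)
B = 55
m = 1581 (m = -3 - 18*(-88) = -3 + 1584 = 1581)
B*m = 55*1581 = 86955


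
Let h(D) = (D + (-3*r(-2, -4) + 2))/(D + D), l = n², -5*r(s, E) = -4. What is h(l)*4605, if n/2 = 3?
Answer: 27323/12 ≈ 2276.9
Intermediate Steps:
n = 6 (n = 2*3 = 6)
r(s, E) = ⅘ (r(s, E) = -⅕*(-4) = ⅘)
l = 36 (l = 6² = 36)
h(D) = (-⅖ + D)/(2*D) (h(D) = (D + (-3*⅘ + 2))/(D + D) = (D + (-12/5 + 2))/((2*D)) = (D - ⅖)*(1/(2*D)) = (-⅖ + D)*(1/(2*D)) = (-⅖ + D)/(2*D))
h(l)*4605 = ((⅒)*(-2 + 5*36)/36)*4605 = ((⅒)*(1/36)*(-2 + 180))*4605 = ((⅒)*(1/36)*178)*4605 = (89/180)*4605 = 27323/12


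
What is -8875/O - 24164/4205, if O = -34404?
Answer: -794018881/144668820 ≈ -5.4885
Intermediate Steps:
-8875/O - 24164/4205 = -8875/(-34404) - 24164/4205 = -8875*(-1/34404) - 24164*1/4205 = 8875/34404 - 24164/4205 = -794018881/144668820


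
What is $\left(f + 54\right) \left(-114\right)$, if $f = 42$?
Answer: $-10944$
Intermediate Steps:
$\left(f + 54\right) \left(-114\right) = \left(42 + 54\right) \left(-114\right) = 96 \left(-114\right) = -10944$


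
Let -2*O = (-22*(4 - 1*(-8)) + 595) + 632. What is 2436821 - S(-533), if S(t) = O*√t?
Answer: 2436821 + 963*I*√533/2 ≈ 2.4368e+6 + 11116.0*I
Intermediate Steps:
O = -963/2 (O = -((-22*(4 - 1*(-8)) + 595) + 632)/2 = -((-22*(4 + 8) + 595) + 632)/2 = -((-22*12 + 595) + 632)/2 = -((-264 + 595) + 632)/2 = -(331 + 632)/2 = -½*963 = -963/2 ≈ -481.50)
S(t) = -963*√t/2
2436821 - S(-533) = 2436821 - (-963)*√(-533)/2 = 2436821 - (-963)*I*√533/2 = 2436821 + 963*I*√533/2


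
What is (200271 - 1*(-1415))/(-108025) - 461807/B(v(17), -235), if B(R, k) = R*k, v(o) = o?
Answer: 9816193121/86311975 ≈ 113.73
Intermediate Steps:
(200271 - 1*(-1415))/(-108025) - 461807/B(v(17), -235) = (200271 - 1*(-1415))/(-108025) - 461807/(17*(-235)) = (200271 + 1415)*(-1/108025) - 461807/(-3995) = 201686*(-1/108025) - 461807*(-1/3995) = -201686/108025 + 461807/3995 = 9816193121/86311975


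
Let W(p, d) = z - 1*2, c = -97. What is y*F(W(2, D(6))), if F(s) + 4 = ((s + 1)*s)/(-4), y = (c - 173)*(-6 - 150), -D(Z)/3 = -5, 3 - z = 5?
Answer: -294840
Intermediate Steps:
z = -2 (z = 3 - 1*5 = 3 - 5 = -2)
D(Z) = 15 (D(Z) = -3*(-5) = 15)
W(p, d) = -4 (W(p, d) = -2 - 1*2 = -2 - 2 = -4)
y = 42120 (y = (-97 - 173)*(-6 - 150) = -270*(-156) = 42120)
F(s) = -4 - s*(1 + s)/4 (F(s) = -4 + ((s + 1)*s)/(-4) = -4 + ((1 + s)*s)*(-1/4) = -4 + (s*(1 + s))*(-1/4) = -4 - s*(1 + s)/4)
y*F(W(2, D(6))) = 42120*(-4 - 1/4*(-4) - 1/4*(-4)**2) = 42120*(-4 + 1 - 1/4*16) = 42120*(-4 + 1 - 4) = 42120*(-7) = -294840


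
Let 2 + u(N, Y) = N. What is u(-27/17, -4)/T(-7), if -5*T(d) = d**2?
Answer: 305/833 ≈ 0.36615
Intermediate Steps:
u(N, Y) = -2 + N
T(d) = -d**2/5
u(-27/17, -4)/T(-7) = (-2 - 27/17)/((-1/5*(-7)**2)) = (-2 - 27*1/17)/((-1/5*49)) = (-2 - 27/17)/(-49/5) = -61/17*(-5/49) = 305/833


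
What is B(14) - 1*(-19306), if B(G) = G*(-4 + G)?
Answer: 19446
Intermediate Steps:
B(14) - 1*(-19306) = 14*(-4 + 14) - 1*(-19306) = 14*10 + 19306 = 140 + 19306 = 19446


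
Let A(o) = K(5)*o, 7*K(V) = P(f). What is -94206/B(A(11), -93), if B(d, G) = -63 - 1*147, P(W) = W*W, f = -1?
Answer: 2243/5 ≈ 448.60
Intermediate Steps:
P(W) = W**2
K(V) = 1/7 (K(V) = (1/7)*(-1)**2 = (1/7)*1 = 1/7)
A(o) = o/7
B(d, G) = -210 (B(d, G) = -63 - 147 = -210)
-94206/B(A(11), -93) = -94206/(-210) = -94206*(-1/210) = 2243/5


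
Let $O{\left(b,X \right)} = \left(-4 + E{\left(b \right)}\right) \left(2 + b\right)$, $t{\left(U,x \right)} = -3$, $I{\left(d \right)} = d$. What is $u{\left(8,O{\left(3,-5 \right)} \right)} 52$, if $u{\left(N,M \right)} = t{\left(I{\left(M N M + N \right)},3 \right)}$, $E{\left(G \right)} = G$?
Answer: $-156$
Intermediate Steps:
$O{\left(b,X \right)} = \left(-4 + b\right) \left(2 + b\right)$
$u{\left(N,M \right)} = -3$
$u{\left(8,O{\left(3,-5 \right)} \right)} 52 = \left(-3\right) 52 = -156$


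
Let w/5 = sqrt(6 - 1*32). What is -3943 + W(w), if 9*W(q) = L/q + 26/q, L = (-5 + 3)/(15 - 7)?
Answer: -3943 - 103*I*sqrt(26)/4680 ≈ -3943.0 - 0.11222*I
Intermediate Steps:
w = 5*I*sqrt(26) (w = 5*sqrt(6 - 1*32) = 5*sqrt(6 - 32) = 5*sqrt(-26) = 5*(I*sqrt(26)) = 5*I*sqrt(26) ≈ 25.495*I)
L = -1/4 (L = -2/8 = -2*1/8 = -1/4 ≈ -0.25000)
W(q) = 103/(36*q) (W(q) = (-1/(4*q) + 26/q)/9 = (103/(4*q))/9 = 103/(36*q))
-3943 + W(w) = -3943 + 103/(36*((5*I*sqrt(26)))) = -3943 + 103*(-I*sqrt(26)/130)/36 = -3943 - 103*I*sqrt(26)/4680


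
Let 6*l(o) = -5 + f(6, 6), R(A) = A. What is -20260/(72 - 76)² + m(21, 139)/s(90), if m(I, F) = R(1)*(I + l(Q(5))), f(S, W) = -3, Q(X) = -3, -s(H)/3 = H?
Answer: -2051443/1620 ≈ -1266.3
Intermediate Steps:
s(H) = -3*H
l(o) = -4/3 (l(o) = (-5 - 3)/6 = (⅙)*(-8) = -4/3)
m(I, F) = -4/3 + I (m(I, F) = 1*(I - 4/3) = 1*(-4/3 + I) = -4/3 + I)
-20260/(72 - 76)² + m(21, 139)/s(90) = -20260/(72 - 76)² + (-4/3 + 21)/((-3*90)) = -20260/((-4)²) + (59/3)/(-270) = -20260/16 + (59/3)*(-1/270) = -20260*1/16 - 59/810 = -5065/4 - 59/810 = -2051443/1620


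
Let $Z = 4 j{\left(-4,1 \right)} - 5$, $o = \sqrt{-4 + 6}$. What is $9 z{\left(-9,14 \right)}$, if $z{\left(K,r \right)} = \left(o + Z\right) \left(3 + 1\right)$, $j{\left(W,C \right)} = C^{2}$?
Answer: $-36 + 36 \sqrt{2} \approx 14.912$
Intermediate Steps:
$o = \sqrt{2} \approx 1.4142$
$Z = -1$ ($Z = 4 \cdot 1^{2} - 5 = 4 \cdot 1 - 5 = 4 - 5 = -1$)
$z{\left(K,r \right)} = -4 + 4 \sqrt{2}$ ($z{\left(K,r \right)} = \left(\sqrt{2} - 1\right) \left(3 + 1\right) = \left(-1 + \sqrt{2}\right) 4 = -4 + 4 \sqrt{2}$)
$9 z{\left(-9,14 \right)} = 9 \left(-4 + 4 \sqrt{2}\right) = -36 + 36 \sqrt{2}$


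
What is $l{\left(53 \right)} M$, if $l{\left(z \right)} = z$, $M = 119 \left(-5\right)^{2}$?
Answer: $157675$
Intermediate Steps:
$M = 2975$ ($M = 119 \cdot 25 = 2975$)
$l{\left(53 \right)} M = 53 \cdot 2975 = 157675$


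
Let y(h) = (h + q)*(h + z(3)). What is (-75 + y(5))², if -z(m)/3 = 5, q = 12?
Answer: 60025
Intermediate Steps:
z(m) = -15 (z(m) = -3*5 = -15)
y(h) = (-15 + h)*(12 + h) (y(h) = (h + 12)*(h - 15) = (12 + h)*(-15 + h) = (-15 + h)*(12 + h))
(-75 + y(5))² = (-75 + (-180 + 5² - 3*5))² = (-75 + (-180 + 25 - 15))² = (-75 - 170)² = (-245)² = 60025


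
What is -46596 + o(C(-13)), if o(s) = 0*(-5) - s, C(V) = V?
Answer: -46583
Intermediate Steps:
o(s) = -s (o(s) = 0 - s = -s)
-46596 + o(C(-13)) = -46596 - 1*(-13) = -46596 + 13 = -46583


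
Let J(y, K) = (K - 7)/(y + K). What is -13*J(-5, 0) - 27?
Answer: -226/5 ≈ -45.200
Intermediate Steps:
J(y, K) = (-7 + K)/(K + y)
-13*J(-5, 0) - 27 = -13*(-7 + 0)/(0 - 5) - 27 = -13*(-7)/(-5) - 27 = -(-13)*(-7)/5 - 27 = -13*7/5 - 27 = -91/5 - 27 = -226/5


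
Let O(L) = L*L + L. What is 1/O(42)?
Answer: 1/1806 ≈ 0.00055371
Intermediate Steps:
O(L) = L + L**2 (O(L) = L**2 + L = L + L**2)
1/O(42) = 1/(42*(1 + 42)) = 1/(42*43) = 1/1806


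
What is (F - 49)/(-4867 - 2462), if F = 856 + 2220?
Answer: -1009/2443 ≈ -0.41302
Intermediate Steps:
F = 3076
(F - 49)/(-4867 - 2462) = (3076 - 49)/(-4867 - 2462) = 3027/(-7329) = 3027*(-1/7329) = -1009/2443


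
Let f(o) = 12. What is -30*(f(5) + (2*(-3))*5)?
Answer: 540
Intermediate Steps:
-30*(f(5) + (2*(-3))*5) = -30*(12 + (2*(-3))*5) = -30*(12 - 6*5) = -30*(12 - 30) = -30*(-18) = 540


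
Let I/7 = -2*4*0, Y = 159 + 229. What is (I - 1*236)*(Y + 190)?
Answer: -136408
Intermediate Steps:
Y = 388
I = 0 (I = 7*(-2*4*0) = 7*(-8*0) = 7*0 = 0)
(I - 1*236)*(Y + 190) = (0 - 1*236)*(388 + 190) = (0 - 236)*578 = -236*578 = -136408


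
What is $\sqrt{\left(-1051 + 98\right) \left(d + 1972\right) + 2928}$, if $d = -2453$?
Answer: $\sqrt{461321} \approx 679.21$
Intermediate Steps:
$\sqrt{\left(-1051 + 98\right) \left(d + 1972\right) + 2928} = \sqrt{\left(-1051 + 98\right) \left(-2453 + 1972\right) + 2928} = \sqrt{\left(-953\right) \left(-481\right) + 2928} = \sqrt{458393 + 2928} = \sqrt{461321}$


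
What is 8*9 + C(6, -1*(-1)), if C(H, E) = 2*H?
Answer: 84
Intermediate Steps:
8*9 + C(6, -1*(-1)) = 8*9 + 2*6 = 72 + 12 = 84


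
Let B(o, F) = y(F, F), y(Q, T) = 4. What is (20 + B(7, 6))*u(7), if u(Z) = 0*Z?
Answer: 0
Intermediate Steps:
B(o, F) = 4
u(Z) = 0
(20 + B(7, 6))*u(7) = (20 + 4)*0 = 24*0 = 0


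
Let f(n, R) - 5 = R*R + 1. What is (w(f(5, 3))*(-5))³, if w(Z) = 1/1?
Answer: -125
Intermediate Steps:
f(n, R) = 6 + R² (f(n, R) = 5 + (R*R + 1) = 5 + (R² + 1) = 5 + (1 + R²) = 6 + R²)
w(Z) = 1
(w(f(5, 3))*(-5))³ = (1*(-5))³ = (-5)³ = -125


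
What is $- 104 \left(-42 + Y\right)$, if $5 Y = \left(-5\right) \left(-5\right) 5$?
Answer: $1768$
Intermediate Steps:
$Y = 25$ ($Y = \frac{\left(-5\right) \left(-5\right) 5}{5} = \frac{25 \cdot 5}{5} = \frac{1}{5} \cdot 125 = 25$)
$- 104 \left(-42 + Y\right) = - 104 \left(-42 + 25\right) = \left(-104\right) \left(-17\right) = 1768$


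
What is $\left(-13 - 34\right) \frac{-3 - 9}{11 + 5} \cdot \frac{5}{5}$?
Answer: $\frac{141}{4} \approx 35.25$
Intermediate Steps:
$\left(-13 - 34\right) \frac{-3 - 9}{11 + 5} \cdot \frac{5}{5} = - 47 - \frac{12}{16} \cdot 5 \cdot \frac{1}{5} = - 47 \left(-12\right) \frac{1}{16} \cdot 1 = - 47 \left(\left(- \frac{3}{4}\right) 1\right) = \left(-47\right) \left(- \frac{3}{4}\right) = \frac{141}{4}$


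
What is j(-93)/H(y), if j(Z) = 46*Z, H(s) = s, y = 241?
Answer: -4278/241 ≈ -17.751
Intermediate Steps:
j(-93)/H(y) = (46*(-93))/241 = -4278*1/241 = -4278/241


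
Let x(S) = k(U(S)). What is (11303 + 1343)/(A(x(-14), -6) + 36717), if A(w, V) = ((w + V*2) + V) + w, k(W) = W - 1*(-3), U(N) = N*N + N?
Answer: 12646/37069 ≈ 0.34115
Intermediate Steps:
U(N) = N + N**2 (U(N) = N**2 + N = N + N**2)
k(W) = 3 + W (k(W) = W + 3 = 3 + W)
x(S) = 3 + S*(1 + S)
A(w, V) = 2*w + 3*V (A(w, V) = ((w + 2*V) + V) + w = (w + 3*V) + w = 2*w + 3*V)
(11303 + 1343)/(A(x(-14), -6) + 36717) = (11303 + 1343)/((2*(3 - 14*(1 - 14)) + 3*(-6)) + 36717) = 12646/((2*(3 - 14*(-13)) - 18) + 36717) = 12646/((2*(3 + 182) - 18) + 36717) = 12646/((2*185 - 18) + 36717) = 12646/((370 - 18) + 36717) = 12646/(352 + 36717) = 12646/37069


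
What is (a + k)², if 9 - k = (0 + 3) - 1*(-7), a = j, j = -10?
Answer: 121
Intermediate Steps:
a = -10
k = -1 (k = 9 - ((0 + 3) - 1*(-7)) = 9 - (3 + 7) = 9 - 1*10 = 9 - 10 = -1)
(a + k)² = (-10 - 1)² = (-11)² = 121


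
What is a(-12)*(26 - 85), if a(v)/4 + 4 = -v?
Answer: -1888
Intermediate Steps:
a(v) = -16 - 4*v (a(v) = -16 + 4*(-v) = -16 - 4*v)
a(-12)*(26 - 85) = (-16 - 4*(-12))*(26 - 85) = (-16 + 48)*(-59) = 32*(-59) = -1888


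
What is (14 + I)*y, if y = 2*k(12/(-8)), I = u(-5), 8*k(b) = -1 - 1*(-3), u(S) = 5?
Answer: 19/2 ≈ 9.5000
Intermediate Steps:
k(b) = ¼ (k(b) = (-1 - 1*(-3))/8 = (-1 + 3)/8 = (⅛)*2 = ¼)
I = 5
y = ½ (y = 2*(¼) = ½ ≈ 0.50000)
(14 + I)*y = (14 + 5)*(½) = 19*(½) = 19/2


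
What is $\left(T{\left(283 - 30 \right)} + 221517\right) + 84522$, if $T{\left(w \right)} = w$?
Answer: $306292$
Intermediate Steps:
$\left(T{\left(283 - 30 \right)} + 221517\right) + 84522 = \left(\left(283 - 30\right) + 221517\right) + 84522 = \left(253 + 221517\right) + 84522 = 221770 + 84522 = 306292$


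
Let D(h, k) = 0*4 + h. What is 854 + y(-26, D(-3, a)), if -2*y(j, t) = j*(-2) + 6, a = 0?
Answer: 825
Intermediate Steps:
D(h, k) = h (D(h, k) = 0 + h = h)
y(j, t) = -3 + j (y(j, t) = -(j*(-2) + 6)/2 = -(-2*j + 6)/2 = -(6 - 2*j)/2 = -3 + j)
854 + y(-26, D(-3, a)) = 854 + (-3 - 26) = 854 - 29 = 825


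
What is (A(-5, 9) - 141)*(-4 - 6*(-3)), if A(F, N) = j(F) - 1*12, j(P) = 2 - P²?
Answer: -2464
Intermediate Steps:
A(F, N) = -10 - F² (A(F, N) = (2 - F²) - 1*12 = (2 - F²) - 12 = -10 - F²)
(A(-5, 9) - 141)*(-4 - 6*(-3)) = ((-10 - 1*(-5)²) - 141)*(-4 - 6*(-3)) = ((-10 - 1*25) - 141)*(-4 + 18) = ((-10 - 25) - 141)*14 = (-35 - 141)*14 = -176*14 = -2464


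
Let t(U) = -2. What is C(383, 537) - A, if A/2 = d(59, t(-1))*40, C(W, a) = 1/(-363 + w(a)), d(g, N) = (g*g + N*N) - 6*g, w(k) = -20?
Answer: -95933841/383 ≈ -2.5048e+5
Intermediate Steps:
d(g, N) = N² + g² - 6*g (d(g, N) = (g² + N²) - 6*g = (N² + g²) - 6*g = N² + g² - 6*g)
C(W, a) = -1/383 (C(W, a) = 1/(-363 - 20) = 1/(-383) = -1/383)
A = 250480 (A = 2*(((-2)² + 59² - 6*59)*40) = 2*((4 + 3481 - 354)*40) = 2*(3131*40) = 2*125240 = 250480)
C(383, 537) - A = -1/383 - 1*250480 = -1/383 - 250480 = -95933841/383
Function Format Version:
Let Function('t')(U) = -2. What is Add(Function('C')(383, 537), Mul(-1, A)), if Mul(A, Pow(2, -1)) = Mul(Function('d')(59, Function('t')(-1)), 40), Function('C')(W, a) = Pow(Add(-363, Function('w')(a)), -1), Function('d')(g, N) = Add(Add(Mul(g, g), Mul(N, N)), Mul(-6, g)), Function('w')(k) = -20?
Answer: Rational(-95933841, 383) ≈ -2.5048e+5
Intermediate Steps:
Function('d')(g, N) = Add(Pow(N, 2), Pow(g, 2), Mul(-6, g)) (Function('d')(g, N) = Add(Add(Pow(g, 2), Pow(N, 2)), Mul(-6, g)) = Add(Add(Pow(N, 2), Pow(g, 2)), Mul(-6, g)) = Add(Pow(N, 2), Pow(g, 2), Mul(-6, g)))
Function('C')(W, a) = Rational(-1, 383) (Function('C')(W, a) = Pow(Add(-363, -20), -1) = Pow(-383, -1) = Rational(-1, 383))
A = 250480 (A = Mul(2, Mul(Add(Pow(-2, 2), Pow(59, 2), Mul(-6, 59)), 40)) = Mul(2, Mul(Add(4, 3481, -354), 40)) = Mul(2, Mul(3131, 40)) = Mul(2, 125240) = 250480)
Add(Function('C')(383, 537), Mul(-1, A)) = Add(Rational(-1, 383), Mul(-1, 250480)) = Add(Rational(-1, 383), -250480) = Rational(-95933841, 383)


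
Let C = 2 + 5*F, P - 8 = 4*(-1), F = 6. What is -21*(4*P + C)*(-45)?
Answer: 45360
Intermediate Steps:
P = 4 (P = 8 + 4*(-1) = 8 - 4 = 4)
C = 32 (C = 2 + 5*6 = 2 + 30 = 32)
-21*(4*P + C)*(-45) = -21*(4*4 + 32)*(-45) = -21*(16 + 32)*(-45) = -21*48*(-45) = -1008*(-45) = 45360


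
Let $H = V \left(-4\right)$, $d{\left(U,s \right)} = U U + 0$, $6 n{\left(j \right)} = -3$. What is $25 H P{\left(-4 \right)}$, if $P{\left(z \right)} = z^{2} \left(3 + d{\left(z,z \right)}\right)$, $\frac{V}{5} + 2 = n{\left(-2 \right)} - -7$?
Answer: $-684000$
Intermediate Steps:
$n{\left(j \right)} = - \frac{1}{2}$ ($n{\left(j \right)} = \frac{1}{6} \left(-3\right) = - \frac{1}{2}$)
$V = \frac{45}{2}$ ($V = -10 + 5 \left(- \frac{1}{2} - -7\right) = -10 + 5 \left(- \frac{1}{2} + 7\right) = -10 + 5 \cdot \frac{13}{2} = -10 + \frac{65}{2} = \frac{45}{2} \approx 22.5$)
$d{\left(U,s \right)} = U^{2}$ ($d{\left(U,s \right)} = U^{2} + 0 = U^{2}$)
$H = -90$ ($H = \frac{45}{2} \left(-4\right) = -90$)
$P{\left(z \right)} = z^{2} \left(3 + z^{2}\right)$
$25 H P{\left(-4 \right)} = 25 \left(-90\right) \left(-4\right)^{2} \left(3 + \left(-4\right)^{2}\right) = - 2250 \cdot 16 \left(3 + 16\right) = - 2250 \cdot 16 \cdot 19 = \left(-2250\right) 304 = -684000$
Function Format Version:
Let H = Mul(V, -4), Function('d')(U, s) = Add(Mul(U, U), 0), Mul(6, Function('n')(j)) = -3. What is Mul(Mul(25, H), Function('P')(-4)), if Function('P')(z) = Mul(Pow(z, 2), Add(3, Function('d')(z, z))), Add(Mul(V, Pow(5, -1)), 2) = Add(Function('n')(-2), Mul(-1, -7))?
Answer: -684000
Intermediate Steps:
Function('n')(j) = Rational(-1, 2) (Function('n')(j) = Mul(Rational(1, 6), -3) = Rational(-1, 2))
V = Rational(45, 2) (V = Add(-10, Mul(5, Add(Rational(-1, 2), Mul(-1, -7)))) = Add(-10, Mul(5, Add(Rational(-1, 2), 7))) = Add(-10, Mul(5, Rational(13, 2))) = Add(-10, Rational(65, 2)) = Rational(45, 2) ≈ 22.500)
Function('d')(U, s) = Pow(U, 2) (Function('d')(U, s) = Add(Pow(U, 2), 0) = Pow(U, 2))
H = -90 (H = Mul(Rational(45, 2), -4) = -90)
Function('P')(z) = Mul(Pow(z, 2), Add(3, Pow(z, 2)))
Mul(Mul(25, H), Function('P')(-4)) = Mul(Mul(25, -90), Mul(Pow(-4, 2), Add(3, Pow(-4, 2)))) = Mul(-2250, Mul(16, Add(3, 16))) = Mul(-2250, Mul(16, 19)) = Mul(-2250, 304) = -684000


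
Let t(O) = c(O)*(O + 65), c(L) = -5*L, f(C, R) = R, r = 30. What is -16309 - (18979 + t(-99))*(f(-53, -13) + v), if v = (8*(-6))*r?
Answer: 3106188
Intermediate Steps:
t(O) = -5*O*(65 + O) (t(O) = (-5*O)*(O + 65) = (-5*O)*(65 + O) = -5*O*(65 + O))
v = -1440 (v = (8*(-6))*30 = -48*30 = -1440)
-16309 - (18979 + t(-99))*(f(-53, -13) + v) = -16309 - (18979 - 5*(-99)*(65 - 99))*(-13 - 1440) = -16309 - (18979 - 5*(-99)*(-34))*(-1453) = -16309 - (18979 - 16830)*(-1453) = -16309 - 2149*(-1453) = -16309 - 1*(-3122497) = -16309 + 3122497 = 3106188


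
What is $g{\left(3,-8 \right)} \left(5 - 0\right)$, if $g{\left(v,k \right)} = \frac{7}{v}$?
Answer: $\frac{35}{3} \approx 11.667$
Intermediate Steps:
$g{\left(3,-8 \right)} \left(5 - 0\right) = \frac{7}{3} \left(5 - 0\right) = 7 \cdot \frac{1}{3} \left(5 + 0\right) = \frac{7}{3} \cdot 5 = \frac{35}{3}$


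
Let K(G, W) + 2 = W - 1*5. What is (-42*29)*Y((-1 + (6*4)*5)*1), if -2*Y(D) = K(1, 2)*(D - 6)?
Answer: -344085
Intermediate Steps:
K(G, W) = -7 + W (K(G, W) = -2 + (W - 1*5) = -2 + (W - 5) = -2 + (-5 + W) = -7 + W)
Y(D) = -15 + 5*D/2 (Y(D) = -(-7 + 2)*(D - 6)/2 = -(-5)*(-6 + D)/2 = -(30 - 5*D)/2 = -15 + 5*D/2)
(-42*29)*Y((-1 + (6*4)*5)*1) = (-42*29)*(-15 + 5*((-1 + (6*4)*5)*1)/2) = -1218*(-15 + 5*((-1 + 24*5)*1)/2) = -1218*(-15 + 5*((-1 + 120)*1)/2) = -1218*(-15 + 5*(119*1)/2) = -1218*(-15 + (5/2)*119) = -1218*(-15 + 595/2) = -1218*565/2 = -344085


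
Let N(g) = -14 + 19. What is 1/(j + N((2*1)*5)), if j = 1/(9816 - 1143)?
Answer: 8673/43366 ≈ 0.20000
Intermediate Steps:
N(g) = 5
j = 1/8673 ≈ 0.00011530
1/(j + N((2*1)*5)) = 1/(1/8673 + 5) = 1/(43366/8673) = 8673/43366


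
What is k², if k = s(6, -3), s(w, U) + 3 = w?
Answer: 9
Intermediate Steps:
s(w, U) = -3 + w
k = 3 (k = -3 + 6 = 3)
k² = 3² = 9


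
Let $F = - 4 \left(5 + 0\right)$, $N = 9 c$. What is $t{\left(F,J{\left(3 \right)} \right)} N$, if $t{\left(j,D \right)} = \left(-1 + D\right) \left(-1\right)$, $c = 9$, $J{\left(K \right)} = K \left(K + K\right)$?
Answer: $-1377$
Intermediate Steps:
$J{\left(K \right)} = 2 K^{2}$ ($J{\left(K \right)} = K 2 K = 2 K^{2}$)
$N = 81$ ($N = 9 \cdot 9 = 81$)
$F = -20$ ($F = \left(-4\right) 5 = -20$)
$t{\left(j,D \right)} = 1 - D$
$t{\left(F,J{\left(3 \right)} \right)} N = \left(1 - 2 \cdot 3^{2}\right) 81 = \left(1 - 2 \cdot 9\right) 81 = \left(1 - 18\right) 81 = \left(-17\right) 81 = -1377$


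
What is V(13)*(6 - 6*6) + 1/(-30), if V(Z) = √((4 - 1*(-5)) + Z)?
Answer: -1/30 - 30*√22 ≈ -140.75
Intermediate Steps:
V(Z) = √(9 + Z) (V(Z) = √((4 + 5) + Z) = √(9 + Z))
V(13)*(6 - 6*6) + 1/(-30) = √(9 + 13)*(6 - 6*6) + 1/(-30) = √22*(6 - 36) - 1/30 = √22*(-30) - 1/30 = -30*√22 - 1/30 = -1/30 - 30*√22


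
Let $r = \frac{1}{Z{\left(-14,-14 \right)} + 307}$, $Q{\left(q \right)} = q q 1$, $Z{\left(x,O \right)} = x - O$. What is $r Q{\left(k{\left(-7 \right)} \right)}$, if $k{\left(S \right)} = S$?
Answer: $\frac{49}{307} \approx 0.15961$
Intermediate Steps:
$Q{\left(q \right)} = q^{2}$ ($Q{\left(q \right)} = q^{2} \cdot 1 = q^{2}$)
$r = \frac{1}{307}$ ($r = \frac{1}{\left(-14 - -14\right) + 307} = \frac{1}{\left(-14 + 14\right) + 307} = \frac{1}{0 + 307} = \frac{1}{307} \approx 0.0032573$)
$r Q{\left(k{\left(-7 \right)} \right)} = \frac{\left(-7\right)^{2}}{307} = \frac{1}{307} \cdot 49 = \frac{49}{307}$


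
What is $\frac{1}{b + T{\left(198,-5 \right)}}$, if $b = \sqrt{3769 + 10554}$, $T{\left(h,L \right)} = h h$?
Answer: $\frac{39204}{1536939293} - \frac{\sqrt{14323}}{1536939293} \approx 2.543 \cdot 10^{-5}$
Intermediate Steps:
$T{\left(h,L \right)} = h^{2}$
$b = \sqrt{14323} \approx 119.68$
$\frac{1}{b + T{\left(198,-5 \right)}} = \frac{1}{\sqrt{14323} + 198^{2}} = \frac{1}{\sqrt{14323} + 39204} = \frac{1}{39204 + \sqrt{14323}}$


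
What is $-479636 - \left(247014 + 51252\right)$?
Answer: $-777902$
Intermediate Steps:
$-479636 - \left(247014 + 51252\right) = -479636 - 298266 = -777902$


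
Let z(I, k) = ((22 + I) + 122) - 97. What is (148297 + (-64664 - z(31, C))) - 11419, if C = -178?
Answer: 72136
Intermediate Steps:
z(I, k) = 47 + I (z(I, k) = (144 + I) - 97 = 47 + I)
(148297 + (-64664 - z(31, C))) - 11419 = (148297 + (-64664 - (47 + 31))) - 11419 = (148297 + (-64664 - 1*78)) - 11419 = (148297 + (-64664 - 78)) - 11419 = (148297 - 64742) - 11419 = 83555 - 11419 = 72136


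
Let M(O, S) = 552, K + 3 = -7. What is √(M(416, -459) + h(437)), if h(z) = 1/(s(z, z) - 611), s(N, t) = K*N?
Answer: √13695314291/4981 ≈ 23.495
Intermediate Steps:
K = -10 (K = -3 - 7 = -10)
s(N, t) = -10*N
h(z) = 1/(-611 - 10*z) (h(z) = 1/(-10*z - 611) = 1/(-611 - 10*z))
√(M(416, -459) + h(437)) = √(552 - 1/(611 + 10*437)) = √(552 - 1/(611 + 4370)) = √(552 - 1/4981) = √(2749511/4981) = √13695314291/4981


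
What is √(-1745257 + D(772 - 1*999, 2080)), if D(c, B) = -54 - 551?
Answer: I*√1745862 ≈ 1321.3*I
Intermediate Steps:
D(c, B) = -605
√(-1745257 + D(772 - 1*999, 2080)) = √(-1745257 - 605) = √(-1745862) = I*√1745862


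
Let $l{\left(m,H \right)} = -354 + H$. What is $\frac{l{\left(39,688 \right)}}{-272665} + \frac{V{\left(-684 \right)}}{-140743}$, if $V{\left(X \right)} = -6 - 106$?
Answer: $- \frac{16469682}{38375690095} \approx -0.00042917$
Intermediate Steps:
$V{\left(X \right)} = -112$
$\frac{l{\left(39,688 \right)}}{-272665} + \frac{V{\left(-684 \right)}}{-140743} = \frac{-354 + 688}{-272665} - \frac{112}{-140743} = 334 \left(- \frac{1}{272665}\right) - - \frac{112}{140743} = - \frac{334}{272665} + \frac{112}{140743} = - \frac{16469682}{38375690095}$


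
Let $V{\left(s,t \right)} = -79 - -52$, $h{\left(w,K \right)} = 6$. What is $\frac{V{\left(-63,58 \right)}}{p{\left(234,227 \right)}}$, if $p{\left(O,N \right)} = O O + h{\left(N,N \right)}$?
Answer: $- \frac{9}{18254} \approx -0.00049304$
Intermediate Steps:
$V{\left(s,t \right)} = -27$ ($V{\left(s,t \right)} = -79 + 52 = -27$)
$p{\left(O,N \right)} = 6 + O^{2}$ ($p{\left(O,N \right)} = O O + 6 = O^{2} + 6 = 6 + O^{2}$)
$\frac{V{\left(-63,58 \right)}}{p{\left(234,227 \right)}} = - \frac{27}{6 + 234^{2}} = - \frac{27}{6 + 54756} = - \frac{27}{54762} = \left(-27\right) \frac{1}{54762} = - \frac{9}{18254}$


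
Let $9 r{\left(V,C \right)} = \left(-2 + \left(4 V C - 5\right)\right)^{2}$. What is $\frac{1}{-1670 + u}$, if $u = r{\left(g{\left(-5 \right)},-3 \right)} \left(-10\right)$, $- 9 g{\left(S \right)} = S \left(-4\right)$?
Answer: $- \frac{81}{170080} \approx -0.00047625$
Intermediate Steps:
$g{\left(S \right)} = \frac{4 S}{9}$ ($g{\left(S \right)} = - \frac{S \left(-4\right)}{9} = - \frac{\left(-4\right) S}{9} = \frac{4 S}{9}$)
$r{\left(V,C \right)} = \frac{\left(-7 + 4 C V\right)^{2}}{9}$ ($r{\left(V,C \right)} = \frac{\left(-2 + \left(4 V C - 5\right)\right)^{2}}{9} = \frac{\left(-2 + \left(4 C V - 5\right)\right)^{2}}{9} = \frac{\left(-2 + \left(-5 + 4 C V\right)\right)^{2}}{9} = \frac{\left(-7 + 4 C V\right)^{2}}{9}$)
$u = - \frac{34810}{81}$ ($u = \frac{\left(-7 + 4 \left(-3\right) \frac{4}{9} \left(-5\right)\right)^{2}}{9} \left(-10\right) = \frac{\left(-7 + 4 \left(-3\right) \left(- \frac{20}{9}\right)\right)^{2}}{9} \left(-10\right) = \frac{\left(-7 + \frac{80}{3}\right)^{2}}{9} \left(-10\right) = \frac{\left(\frac{59}{3}\right)^{2}}{9} \left(-10\right) = \frac{1}{9} \cdot \frac{3481}{9} \left(-10\right) = \frac{3481}{81} \left(-10\right) = - \frac{34810}{81} \approx -429.75$)
$\frac{1}{-1670 + u} = \frac{1}{-1670 - \frac{34810}{81}} = \frac{1}{- \frac{170080}{81}} = - \frac{81}{170080}$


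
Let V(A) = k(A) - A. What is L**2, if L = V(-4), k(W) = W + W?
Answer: 16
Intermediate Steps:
k(W) = 2*W
V(A) = A (V(A) = 2*A - A = A)
L = -4
L**2 = (-4)**2 = 16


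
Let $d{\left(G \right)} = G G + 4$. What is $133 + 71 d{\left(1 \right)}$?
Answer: $488$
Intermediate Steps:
$d{\left(G \right)} = 4 + G^{2}$ ($d{\left(G \right)} = G^{2} + 4 = 4 + G^{2}$)
$133 + 71 d{\left(1 \right)} = 133 + 71 \left(4 + 1^{2}\right) = 133 + 71 \left(4 + 1\right) = 133 + 71 \cdot 5 = 133 + 355 = 488$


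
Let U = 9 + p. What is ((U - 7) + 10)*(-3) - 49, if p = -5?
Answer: -70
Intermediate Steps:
U = 4 (U = 9 - 5 = 4)
((U - 7) + 10)*(-3) - 49 = ((4 - 7) + 10)*(-3) - 49 = (-3 + 10)*(-3) - 49 = 7*(-3) - 49 = -21 - 49 = -70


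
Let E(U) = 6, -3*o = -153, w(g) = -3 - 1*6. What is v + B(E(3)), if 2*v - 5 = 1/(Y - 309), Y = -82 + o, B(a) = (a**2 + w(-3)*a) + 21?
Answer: 3739/680 ≈ 5.4985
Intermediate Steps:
w(g) = -9 (w(g) = -3 - 6 = -9)
o = 51 (o = -1/3*(-153) = 51)
B(a) = 21 + a**2 - 9*a (B(a) = (a**2 - 9*a) + 21 = 21 + a**2 - 9*a)
Y = -31 (Y = -82 + 51 = -31)
v = 1699/680 (v = 5/2 + 1/(2*(-31 - 309)) = 5/2 + (1/2)/(-340) = 5/2 + (1/2)*(-1/340) = 5/2 - 1/680 = 1699/680 ≈ 2.4985)
v + B(E(3)) = 1699/680 + (21 + 6**2 - 9*6) = 1699/680 + (21 + 36 - 54) = 1699/680 + 3 = 3739/680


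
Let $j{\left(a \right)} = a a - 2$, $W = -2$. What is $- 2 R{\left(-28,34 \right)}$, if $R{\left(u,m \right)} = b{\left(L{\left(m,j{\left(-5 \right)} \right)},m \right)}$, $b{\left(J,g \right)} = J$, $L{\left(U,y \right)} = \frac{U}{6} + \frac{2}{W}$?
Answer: $- \frac{28}{3} \approx -9.3333$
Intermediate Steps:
$j{\left(a \right)} = -2 + a^{2}$ ($j{\left(a \right)} = a^{2} - 2 = -2 + a^{2}$)
$L{\left(U,y \right)} = -1 + \frac{U}{6}$ ($L{\left(U,y \right)} = \frac{U}{6} + \frac{2}{-2} = U \frac{1}{6} + 2 \left(- \frac{1}{2}\right) = \frac{U}{6} - 1 = -1 + \frac{U}{6}$)
$R{\left(u,m \right)} = -1 + \frac{m}{6}$
$- 2 R{\left(-28,34 \right)} = - 2 \left(-1 + \frac{1}{6} \cdot 34\right) = - 2 \left(-1 + \frac{17}{3}\right) = \left(-2\right) \frac{14}{3} = - \frac{28}{3}$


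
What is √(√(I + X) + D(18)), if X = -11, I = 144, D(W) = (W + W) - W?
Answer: √(18 + √133) ≈ 5.4344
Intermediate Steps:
D(W) = W (D(W) = 2*W - W = W)
√(√(I + X) + D(18)) = √(√(144 - 11) + 18) = √(√133 + 18) = √(18 + √133)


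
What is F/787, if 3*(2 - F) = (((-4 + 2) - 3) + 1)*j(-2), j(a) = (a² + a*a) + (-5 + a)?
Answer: 10/2361 ≈ 0.0042355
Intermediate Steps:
j(a) = -5 + a + 2*a² (j(a) = (a² + a²) + (-5 + a) = 2*a² + (-5 + a) = -5 + a + 2*a²)
F = 10/3 (F = 2 - (((-4 + 2) - 3) + 1)*(-5 - 2 + 2*(-2)²)/3 = 2 - ((-2 - 3) + 1)*(-5 - 2 + 2*4)/3 = 2 - (-5 + 1)*(-5 - 2 + 8)/3 = 2 - (-4)/3 = 2 - ⅓*(-4) = 2 + 4/3 = 10/3 ≈ 3.3333)
F/787 = (10/3)/787 = (1/787)*(10/3) = 10/2361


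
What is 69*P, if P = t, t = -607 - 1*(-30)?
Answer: -39813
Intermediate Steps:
t = -577 (t = -607 + 30 = -577)
P = -577
69*P = 69*(-577) = -39813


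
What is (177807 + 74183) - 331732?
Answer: -79742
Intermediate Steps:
(177807 + 74183) - 331732 = 251990 - 331732 = -79742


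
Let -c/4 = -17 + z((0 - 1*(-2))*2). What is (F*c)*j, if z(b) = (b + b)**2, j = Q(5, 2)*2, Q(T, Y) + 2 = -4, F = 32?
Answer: 72192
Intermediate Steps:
Q(T, Y) = -6 (Q(T, Y) = -2 - 4 = -6)
j = -12 (j = -6*2 = -12)
z(b) = 4*b**2 (z(b) = (2*b)**2 = 4*b**2)
c = -188 (c = -4*(-17 + 4*((0 - 1*(-2))*2)**2) = -4*(-17 + 4*((0 + 2)*2)**2) = -4*(-17 + 4*(2*2)**2) = -4*(-17 + 4*4**2) = -4*(-17 + 4*16) = -4*(-17 + 64) = -4*47 = -188)
(F*c)*j = (32*(-188))*(-12) = -6016*(-12) = 72192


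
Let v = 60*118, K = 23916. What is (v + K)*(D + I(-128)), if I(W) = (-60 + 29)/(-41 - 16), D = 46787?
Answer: 27554307480/19 ≈ 1.4502e+9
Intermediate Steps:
I(W) = 31/57 (I(W) = -31/(-57) = -31*(-1/57) = 31/57)
v = 7080
(v + K)*(D + I(-128)) = (7080 + 23916)*(46787 + 31/57) = 30996*(2666890/57) = 27554307480/19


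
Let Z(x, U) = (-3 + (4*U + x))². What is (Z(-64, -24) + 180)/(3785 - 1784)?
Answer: 1163/87 ≈ 13.368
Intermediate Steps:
Z(x, U) = (-3 + x + 4*U)² (Z(x, U) = (-3 + (x + 4*U))² = (-3 + x + 4*U)²)
(Z(-64, -24) + 180)/(3785 - 1784) = ((-3 - 64 + 4*(-24))² + 180)/(3785 - 1784) = ((-3 - 64 - 96)² + 180)/2001 = ((-163)² + 180)*(1/2001) = (26569 + 180)*(1/2001) = 26749*(1/2001) = 1163/87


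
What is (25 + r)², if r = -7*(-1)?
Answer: 1024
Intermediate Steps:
r = 7
(25 + r)² = (25 + 7)² = 32² = 1024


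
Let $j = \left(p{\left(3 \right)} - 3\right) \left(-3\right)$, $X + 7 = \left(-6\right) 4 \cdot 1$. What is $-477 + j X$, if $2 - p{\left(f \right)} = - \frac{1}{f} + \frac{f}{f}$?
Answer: $-632$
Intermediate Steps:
$X = -31$ ($X = -7 + \left(-6\right) 4 \cdot 1 = -7 - 24 = -31$)
$p{\left(f \right)} = 1 + \frac{1}{f}$ ($p{\left(f \right)} = 2 - \left(- \frac{1}{f} + \frac{f}{f}\right) = 2 - \left(- \frac{1}{f} + 1\right) = 2 - \left(1 - \frac{1}{f}\right) = 1 + \frac{1}{f}$)
$j = 5$ ($j = \left(\frac{1 + 3}{3} - 3\right) \left(-3\right) = \left(\frac{1}{3} \cdot 4 - 3\right) \left(-3\right) = \left(\frac{4}{3} - 3\right) \left(-3\right) = \left(- \frac{5}{3}\right) \left(-3\right) = 5$)
$-477 + j X = -477 + 5 \left(-31\right) = -477 - 155 = -632$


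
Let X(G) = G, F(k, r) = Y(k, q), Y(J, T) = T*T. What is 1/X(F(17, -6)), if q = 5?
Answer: 1/25 ≈ 0.040000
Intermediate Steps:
Y(J, T) = T²
F(k, r) = 25 (F(k, r) = 5² = 25)
1/X(F(17, -6)) = 1/25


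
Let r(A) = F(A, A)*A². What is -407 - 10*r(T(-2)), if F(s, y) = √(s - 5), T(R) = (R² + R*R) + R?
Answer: -767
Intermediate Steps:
T(R) = R + 2*R² (T(R) = (R² + R²) + R = 2*R² + R = R + 2*R²)
F(s, y) = √(-5 + s)
r(A) = A²*√(-5 + A) (r(A) = √(-5 + A)*A² = A²*√(-5 + A))
-407 - 10*r(T(-2)) = -407 - 10*(-2*(1 + 2*(-2)))²*√(-5 - 2*(1 + 2*(-2))) = -407 - 10*(-2*(1 - 4))²*√(-5 - 2*(1 - 4)) = -407 - 10*(-2*(-3))²*√(-5 - 2*(-3)) = -407 - 10*6²*√(-5 + 6) = -407 - 360*√1 = -407 - 360 = -767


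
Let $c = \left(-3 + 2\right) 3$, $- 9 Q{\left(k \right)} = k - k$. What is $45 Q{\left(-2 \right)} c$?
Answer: $0$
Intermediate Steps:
$Q{\left(k \right)} = 0$ ($Q{\left(k \right)} = - \frac{k - k}{9} = \left(- \frac{1}{9}\right) 0 = 0$)
$c = -3$ ($c = \left(-1\right) 3 = -3$)
$45 Q{\left(-2 \right)} c = 45 \cdot 0 \left(-3\right) = 0 \left(-3\right) = 0$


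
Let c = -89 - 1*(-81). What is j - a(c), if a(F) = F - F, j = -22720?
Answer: -22720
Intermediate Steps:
c = -8 (c = -89 + 81 = -8)
a(F) = 0
j - a(c) = -22720 - 1*0 = -22720 + 0 = -22720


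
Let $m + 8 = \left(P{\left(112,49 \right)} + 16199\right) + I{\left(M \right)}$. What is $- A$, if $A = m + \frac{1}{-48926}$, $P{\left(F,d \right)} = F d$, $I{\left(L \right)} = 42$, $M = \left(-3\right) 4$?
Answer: $- \frac{1062721645}{48926} \approx -21721.0$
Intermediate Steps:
$M = -12$
$m = 21721$ ($m = -8 + \left(\left(112 \cdot 49 + 16199\right) + 42\right) = -8 + \left(\left(5488 + 16199\right) + 42\right) = -8 + \left(21687 + 42\right) = -8 + 21729 = 21721$)
$A = \frac{1062721645}{48926}$ ($A = 21721 + \frac{1}{-48926} = 21721 - \frac{1}{48926} = \frac{1062721645}{48926} \approx 21721.0$)
$- A = \left(-1\right) \frac{1062721645}{48926} = - \frac{1062721645}{48926}$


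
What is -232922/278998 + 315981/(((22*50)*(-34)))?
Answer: -48434674919/5217262600 ≈ -9.2835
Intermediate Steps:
-232922/278998 + 315981/(((22*50)*(-34))) = -232922*1/278998 + 315981/((1100*(-34))) = -116461/139499 + 315981/(-37400) = -116461/139499 + 315981*(-1/37400) = -116461/139499 - 315981/37400 = -48434674919/5217262600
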